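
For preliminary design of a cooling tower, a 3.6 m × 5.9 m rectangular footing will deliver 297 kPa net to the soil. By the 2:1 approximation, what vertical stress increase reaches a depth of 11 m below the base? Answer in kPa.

Δσ_z ≈ 25.6 kPa

By the 2:1 method the load spreads at 1 horizontal : 2 vertical, so at depth z the loaded area has grown by z in each plan dimension:
Δσ = qBL/((B+z)(L+z)) = 297×3.6×5.9/((3.6+11)(5.9+11)) = 25.567 kPa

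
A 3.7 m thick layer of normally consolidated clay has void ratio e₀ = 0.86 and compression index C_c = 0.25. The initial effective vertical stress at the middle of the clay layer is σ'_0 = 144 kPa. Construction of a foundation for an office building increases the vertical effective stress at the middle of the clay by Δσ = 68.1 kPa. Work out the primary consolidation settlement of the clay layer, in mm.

Final effective stress: σ'_f = σ'_0 + Δσ = 144 + 68.1 = 212.1 kPa.
Normally consolidated clay, so the full stress increment lies on the virgin compression line:
S_c = C_c·H/(1+e₀)·log₁₀(σ'_f/σ'_0) = 0.25×3.7/(1+0.86)×log₁₀(212.1/144)
    = 0.49731 × 0.16818 = 0.08364 m

S_c ≈ 83.6 mm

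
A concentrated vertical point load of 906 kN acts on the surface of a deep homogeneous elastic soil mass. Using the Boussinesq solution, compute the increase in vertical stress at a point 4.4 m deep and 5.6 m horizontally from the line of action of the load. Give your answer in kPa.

Δσ_z ≈ 2.01 kPa

Boussinesq vertical stress below a point load on an elastic half-space:
Δσ_z = 3P/(2πz²) · [1 + (r/z)²]^(−5/2)
r/z = 5.6/4.4 = 1.2727; [1+(r/z)²]^(−5/2) = 0.090015.
Δσ_z = 3×906/(2π×4.4²) × 0.090015 = 22.344 × 0.090015 = 2.011 kPa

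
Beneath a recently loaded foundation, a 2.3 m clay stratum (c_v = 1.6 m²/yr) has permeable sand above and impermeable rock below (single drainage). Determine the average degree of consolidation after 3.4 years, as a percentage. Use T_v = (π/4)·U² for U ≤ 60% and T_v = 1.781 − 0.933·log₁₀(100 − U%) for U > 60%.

Drainage path length: H_d = H = 2.3 m (single drainage).
T_v = c_v·t/H_d² = 1.6×3.4/2.3² = 1.0284.
T_v = 1.0284 corresponds to the U > 60% branch:
U = 1 − 10^((1.781 − T_v)/0.933)/100 = 0.9359

U ≈ 93.6 %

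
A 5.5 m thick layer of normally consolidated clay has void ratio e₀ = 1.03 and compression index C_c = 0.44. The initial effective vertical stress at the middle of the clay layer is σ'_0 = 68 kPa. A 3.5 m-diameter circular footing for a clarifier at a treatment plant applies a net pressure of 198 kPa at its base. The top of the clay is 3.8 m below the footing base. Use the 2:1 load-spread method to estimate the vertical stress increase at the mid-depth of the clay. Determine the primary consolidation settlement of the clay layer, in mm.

Mid-depth of clay below the footing base: z = 3.8 + 5.5/2 = 6.55 m.
Stress increase at mid-clay by the 2:1 spreading method:
Δσ ≈ qD²/(D+z)² = 198×3.5²/(3.5+6.55)² = 24.014 kPa
Final effective stress: σ'_f = σ'_0 + Δσ = 68 + 24.014 = 92.014 kPa.
Normally consolidated clay, so the full stress increment lies on the virgin compression line:
S_c = C_c·H/(1+e₀)·log₁₀(σ'_f/σ'_0) = 0.44×5.5/(1+1.03)×log₁₀(92.014/68)
    = 1.1921 × 0.13134 = 0.1566 m

S_c ≈ 157 mm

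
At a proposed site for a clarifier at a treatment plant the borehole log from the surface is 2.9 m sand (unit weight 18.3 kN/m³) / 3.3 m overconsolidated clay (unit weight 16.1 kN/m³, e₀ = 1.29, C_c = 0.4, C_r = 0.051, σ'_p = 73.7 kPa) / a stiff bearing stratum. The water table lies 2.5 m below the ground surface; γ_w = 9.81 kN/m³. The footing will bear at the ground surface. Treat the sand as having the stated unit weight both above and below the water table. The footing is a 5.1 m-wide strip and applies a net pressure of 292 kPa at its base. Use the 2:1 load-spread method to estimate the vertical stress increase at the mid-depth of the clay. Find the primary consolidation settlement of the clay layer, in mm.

Mid-depth of clay below the ground surface: z = 2.9 + 3.3/2 = 4.55 m.
Total vertical stress at mid-clay: σ_v = 18.3×2.9 + 16.1×1.65 = 79.635 kPa.
Pore pressure: u = 9.81×(4.55 − 2.5) = 20.11 kPa.
Initial effective stress: σ'_0 = σ_v − u = 79.635 − 20.11 = 59.525 kPa.
Stress increase at mid-clay by the 2:1 spreading method:
Δσ = qB/(B+z) = 292×5.1/(5.1+4.55) = 154.32 kPa
Final effective stress: σ'_f = 59.525 + 154.32 = 213.84 kPa.
σ'_f = 213.84 > σ'_p = 73.7 kPa, so the stress path crosses the preconsolidation pressure — recompression up to σ'_p, then virgin compression beyond:
S_c = H/(1+e₀)·[C_r·log₁₀(σ'_p/σ'_0) + C_c·log₁₀(σ'_f/σ'_p)]
    = 3.3/2.29 × [0.051×log₁₀(73.7/59.525) + 0.4×log₁₀(213.84/73.7)]
    = 1.441 × [0.0047312 + 0.18505] = 0.2735 m

S_c ≈ 273 mm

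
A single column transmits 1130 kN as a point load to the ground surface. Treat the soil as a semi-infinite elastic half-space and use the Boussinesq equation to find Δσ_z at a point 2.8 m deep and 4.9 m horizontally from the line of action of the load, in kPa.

Δσ_z ≈ 2.07 kPa

Boussinesq vertical stress below a point load on an elastic half-space:
Δσ_z = 3P/(2πz²) · [1 + (r/z)²]^(−5/2)
r/z = 4.9/2.8 = 1.75; [1+(r/z)²]^(−5/2) = 0.030062.
Δσ_z = 3×1130/(2π×2.8²) × 0.030062 = 68.818 × 0.030062 = 2.069 kPa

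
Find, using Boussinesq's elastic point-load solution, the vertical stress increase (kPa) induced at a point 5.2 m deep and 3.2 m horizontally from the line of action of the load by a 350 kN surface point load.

Boussinesq vertical stress below a point load on an elastic half-space:
Δσ_z = 3P/(2πz²) · [1 + (r/z)²]^(−5/2)
r/z = 3.2/5.2 = 0.61538; [1+(r/z)²]^(−5/2) = 0.44805.
Δσ_z = 3×350/(2π×5.2²) × 0.44805 = 6.1802 × 0.44805 = 2.769 kPa

Δσ_z ≈ 2.77 kPa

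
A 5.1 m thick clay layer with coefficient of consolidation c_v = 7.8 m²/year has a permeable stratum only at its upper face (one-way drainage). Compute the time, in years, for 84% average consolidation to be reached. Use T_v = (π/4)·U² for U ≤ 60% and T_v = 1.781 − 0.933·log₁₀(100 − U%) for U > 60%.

Drainage path length: H_d = H = 5.1 m (single drainage).
U > 60%: T_v = 1.781 − 0.933·log₁₀(100 − 84) = 0.65756.
t = T_v·H_d²/c_v = 0.65756×5.1²/7.8 = 2.193 years.

t ≈ 2.19 years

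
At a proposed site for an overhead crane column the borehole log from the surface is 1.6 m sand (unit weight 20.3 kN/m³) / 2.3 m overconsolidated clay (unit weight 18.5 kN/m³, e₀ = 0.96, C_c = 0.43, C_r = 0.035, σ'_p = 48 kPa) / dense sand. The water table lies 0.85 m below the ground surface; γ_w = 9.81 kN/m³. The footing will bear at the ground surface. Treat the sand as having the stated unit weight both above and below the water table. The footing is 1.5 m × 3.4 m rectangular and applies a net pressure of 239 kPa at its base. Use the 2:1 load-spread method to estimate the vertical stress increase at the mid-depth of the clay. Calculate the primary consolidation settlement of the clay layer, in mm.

Mid-depth of clay below the ground surface: z = 1.6 + 2.3/2 = 2.75 m.
Total vertical stress at mid-clay: σ_v = 20.3×1.6 + 18.5×1.15 = 53.755 kPa.
Pore pressure: u = 9.81×(2.75 − 0.85) = 18.639 kPa.
Initial effective stress: σ'_0 = σ_v − u = 53.755 − 18.639 = 35.116 kPa.
Stress increase at mid-clay by the 2:1 spreading method:
Δσ = qBL/((B+z)(L+z)) = 239×1.5×3.4/((1.5+2.75)(3.4+2.75)) = 46.634 kPa
Final effective stress: σ'_f = 35.116 + 46.634 = 81.75 kPa.
σ'_f = 81.75 > σ'_p = 48 kPa, so the stress path crosses the preconsolidation pressure — recompression up to σ'_p, then virgin compression beyond:
S_c = H/(1+e₀)·[C_r·log₁₀(σ'_p/σ'_0) + C_c·log₁₀(σ'_f/σ'_p)]
    = 2.3/1.96 × [0.035×log₁₀(48/35.116) + 0.43×log₁₀(81.75/48)]
    = 1.1735 × [0.0047508 + 0.099436] = 0.1223 m

S_c ≈ 122 mm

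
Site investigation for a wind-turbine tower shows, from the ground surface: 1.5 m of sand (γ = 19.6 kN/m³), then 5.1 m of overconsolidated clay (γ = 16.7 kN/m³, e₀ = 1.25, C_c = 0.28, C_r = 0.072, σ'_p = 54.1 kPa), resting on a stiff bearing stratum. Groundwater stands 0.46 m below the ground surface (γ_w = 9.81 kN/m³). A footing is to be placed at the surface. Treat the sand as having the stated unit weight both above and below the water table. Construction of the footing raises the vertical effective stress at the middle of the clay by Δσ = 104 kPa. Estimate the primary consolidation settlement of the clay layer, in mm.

S_c ≈ 291 mm

Mid-depth of clay below the ground surface: z = 1.5 + 5.1/2 = 4.05 m.
Total vertical stress at mid-clay: σ_v = 19.6×1.5 + 16.7×2.55 = 71.985 kPa.
Pore pressure: u = 9.81×(4.05 − 0.46) = 35.218 kPa.
Initial effective stress: σ'_0 = σ_v − u = 71.985 − 35.218 = 36.767 kPa.
Final effective stress: σ'_f = 36.767 + 104 = 140.77 kPa.
σ'_f = 140.77 > σ'_p = 54.1 kPa, so the stress path crosses the preconsolidation pressure — recompression up to σ'_p, then virgin compression beyond:
S_c = H/(1+e₀)·[C_r·log₁₀(σ'_p/σ'_0) + C_c·log₁₀(σ'_f/σ'_p)]
    = 5.1/2.25 × [0.072×log₁₀(54.1/36.767) + 0.28×log₁₀(140.77/54.1)]
    = 2.2667 × [0.012077 + 0.11629] = 0.291 m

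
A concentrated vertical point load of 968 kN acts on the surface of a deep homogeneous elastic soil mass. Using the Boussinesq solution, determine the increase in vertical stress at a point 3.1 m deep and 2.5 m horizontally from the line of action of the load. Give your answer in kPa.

Boussinesq vertical stress below a point load on an elastic half-space:
Δσ_z = 3P/(2πz²) · [1 + (r/z)²]^(−5/2)
r/z = 2.5/3.1 = 0.80645; [1+(r/z)²]^(−5/2) = 0.28579.
Δσ_z = 3×968/(2π×3.1²) × 0.28579 = 48.094 × 0.28579 = 13.74 kPa

Δσ_z ≈ 13.7 kPa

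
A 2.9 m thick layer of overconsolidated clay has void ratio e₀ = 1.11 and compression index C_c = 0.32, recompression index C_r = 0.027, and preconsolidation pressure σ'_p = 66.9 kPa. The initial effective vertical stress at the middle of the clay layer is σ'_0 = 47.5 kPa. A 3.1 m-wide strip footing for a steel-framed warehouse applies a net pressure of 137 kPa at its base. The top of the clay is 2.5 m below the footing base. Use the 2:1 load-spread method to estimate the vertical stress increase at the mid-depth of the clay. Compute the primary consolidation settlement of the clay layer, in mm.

S_c ≈ 96.5 mm

Mid-depth of clay below the footing base: z = 2.5 + 2.9/2 = 3.95 m.
Stress increase at mid-clay by the 2:1 spreading method:
Δσ = qB/(B+z) = 137×3.1/(3.1+3.95) = 60.241 kPa
Final effective stress: σ'_f = 47.5 + 60.241 = 107.74 kPa.
σ'_f = 107.74 > σ'_p = 66.9 kPa, so the stress path crosses the preconsolidation pressure — recompression up to σ'_p, then virgin compression beyond:
S_c = H/(1+e₀)·[C_r·log₁₀(σ'_p/σ'_0) + C_c·log₁₀(σ'_f/σ'_p)]
    = 2.9/2.11 × [0.027×log₁₀(66.9/47.5) + 0.32×log₁₀(107.74/66.9)]
    = 1.3744 × [0.0040158 + 0.066224] = 0.09654 m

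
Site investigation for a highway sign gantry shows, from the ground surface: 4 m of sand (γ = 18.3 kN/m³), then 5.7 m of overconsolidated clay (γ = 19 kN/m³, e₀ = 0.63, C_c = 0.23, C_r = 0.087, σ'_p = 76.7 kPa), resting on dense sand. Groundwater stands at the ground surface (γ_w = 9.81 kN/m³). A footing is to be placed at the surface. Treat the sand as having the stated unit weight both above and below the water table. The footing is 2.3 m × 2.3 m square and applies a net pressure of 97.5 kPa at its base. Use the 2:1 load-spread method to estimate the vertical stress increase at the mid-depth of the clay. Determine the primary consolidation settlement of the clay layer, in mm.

S_c ≈ 12.9 mm

Mid-depth of clay below the ground surface: z = 4 + 5.7/2 = 6.85 m.
Total vertical stress at mid-clay: σ_v = 18.3×4 + 19×2.85 = 127.35 kPa.
Pore pressure: u = 9.81×(6.85 − 0) = 67.198 kPa.
Initial effective stress: σ'_0 = σ_v − u = 127.35 − 67.198 = 60.152 kPa.
Stress increase at mid-clay by the 2:1 spreading method:
Δσ = qBL/((B+z)(L+z)) = 97.5×2.3×2.3/((2.3+6.85)(2.3+6.85)) = 6.1605 kPa
Final effective stress: σ'_f = 60.152 + 6.1605 = 66.312 kPa.
σ'_f = 66.312 ≤ σ'_p = 76.7 kPa, so the clay remains overconsolidated and only the recompression index applies:
S_c = C_r·H/(1+e₀)·log₁₀(σ'_f/σ'_0) = 0.087×5.7/1.63×log₁₀(66.312/60.152)
    = 0.30423 × 0.042342 = 0.01288 m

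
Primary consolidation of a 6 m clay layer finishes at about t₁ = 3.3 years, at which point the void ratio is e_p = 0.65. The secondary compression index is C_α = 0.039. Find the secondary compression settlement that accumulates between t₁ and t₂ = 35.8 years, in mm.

S_s ≈ 147 mm

Secondary compression: S_s = C_α·H/(1+e_p)·log₁₀(t₂/t₁)
S_s = 0.039×6/(1+0.65)×log₁₀(35.8/3.3)
    = 0.1418 × 1.035 = 0.1468 m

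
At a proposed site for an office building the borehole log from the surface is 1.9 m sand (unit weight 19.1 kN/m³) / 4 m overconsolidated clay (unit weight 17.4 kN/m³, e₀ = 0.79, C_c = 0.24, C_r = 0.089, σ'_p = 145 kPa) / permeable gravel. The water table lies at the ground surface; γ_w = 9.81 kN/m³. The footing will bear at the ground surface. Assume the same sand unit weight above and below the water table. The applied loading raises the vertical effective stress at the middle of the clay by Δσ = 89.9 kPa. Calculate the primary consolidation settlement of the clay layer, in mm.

S_c ≈ 114 mm

Mid-depth of clay below the ground surface: z = 1.9 + 4/2 = 3.9 m.
Total vertical stress at mid-clay: σ_v = 19.1×1.9 + 17.4×2 = 71.09 kPa.
Pore pressure: u = 9.81×(3.9 − 0) = 38.259 kPa.
Initial effective stress: σ'_0 = σ_v − u = 71.09 − 38.259 = 32.831 kPa.
Final effective stress: σ'_f = 32.831 + 89.9 = 122.73 kPa.
σ'_f = 122.73 ≤ σ'_p = 145 kPa, so the clay remains overconsolidated and only the recompression index applies:
S_c = C_r·H/(1+e₀)·log₁₀(σ'_f/σ'_0) = 0.089×4/1.79×log₁₀(122.73/32.831)
    = 0.19888 × 0.57267 = 0.1139 m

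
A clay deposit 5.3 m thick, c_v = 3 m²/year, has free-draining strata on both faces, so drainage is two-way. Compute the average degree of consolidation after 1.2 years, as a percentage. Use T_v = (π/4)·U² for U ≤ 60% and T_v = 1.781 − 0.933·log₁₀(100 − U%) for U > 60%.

U ≈ 77.1 %

Drainage path length: H_d = H/2 = 2.65 m (double drainage).
T_v = c_v·t/H_d² = 3×1.2/2.65² = 0.51264.
T_v = 0.51264 corresponds to the U > 60% branch:
U = 1 − 10^((1.781 − T_v)/0.933)/100 = 0.7712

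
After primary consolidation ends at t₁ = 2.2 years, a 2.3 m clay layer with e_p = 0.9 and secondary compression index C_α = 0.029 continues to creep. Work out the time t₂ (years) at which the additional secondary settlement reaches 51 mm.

t₂ ≈ 62.4 years

S_s = C_α·H/(1+e_p)·log₁₀(t₂/t₁) ⇒ log₁₀(t₂/t₁) = S_s·(1+e_p)/(C_α·H).
log₁₀(t₂/t₁) = 0.051 × (1+0.9) / (0.029×2.3) = 1.453
t₂ = t₁ × 10^1.453 = 2.2 × 28.36 = 62.4 years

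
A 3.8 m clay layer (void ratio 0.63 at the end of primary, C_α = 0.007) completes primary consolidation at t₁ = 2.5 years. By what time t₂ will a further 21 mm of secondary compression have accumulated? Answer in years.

t₂ ≈ 48.4 years

S_s = C_α·H/(1+e_p)·log₁₀(t₂/t₁) ⇒ log₁₀(t₂/t₁) = S_s·(1+e_p)/(C_α·H).
log₁₀(t₂/t₁) = 0.021 × (1+0.63) / (0.007×3.8) = 1.287
t₂ = t₁ × 10^1.287 = 2.5 × 19.36 = 48.39 years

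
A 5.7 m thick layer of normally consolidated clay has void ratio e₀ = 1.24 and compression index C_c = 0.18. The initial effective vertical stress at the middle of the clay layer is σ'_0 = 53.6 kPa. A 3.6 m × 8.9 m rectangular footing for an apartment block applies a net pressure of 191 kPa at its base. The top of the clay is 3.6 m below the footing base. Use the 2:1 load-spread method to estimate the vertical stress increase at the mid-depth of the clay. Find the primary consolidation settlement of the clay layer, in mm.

S_c ≈ 110 mm

Mid-depth of clay below the footing base: z = 3.6 + 5.7/2 = 6.45 m.
Stress increase at mid-clay by the 2:1 spreading method:
Δσ = qBL/((B+z)(L+z)) = 191×3.6×8.9/((3.6+6.45)(8.9+6.45)) = 39.669 kPa
Final effective stress: σ'_f = σ'_0 + Δσ = 53.6 + 39.669 = 93.269 kPa.
Normally consolidated clay, so the full stress increment lies on the virgin compression line:
S_c = C_c·H/(1+e₀)·log₁₀(σ'_f/σ'_0) = 0.18×5.7/(1+1.24)×log₁₀(93.269/53.6)
    = 0.45804 × 0.24057 = 0.1102 m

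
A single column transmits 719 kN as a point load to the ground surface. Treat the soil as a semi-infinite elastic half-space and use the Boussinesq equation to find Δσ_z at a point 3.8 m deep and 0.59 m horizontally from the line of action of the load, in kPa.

Boussinesq vertical stress below a point load on an elastic half-space:
Δσ_z = 3P/(2πz²) · [1 + (r/z)²]^(−5/2)
r/z = 0.59/3.8 = 0.15526; [1+(r/z)²]^(−5/2) = 0.94219.
Δσ_z = 3×719/(2π×3.8²) × 0.94219 = 23.774 × 0.94219 = 22.4 kPa

Δσ_z ≈ 22.4 kPa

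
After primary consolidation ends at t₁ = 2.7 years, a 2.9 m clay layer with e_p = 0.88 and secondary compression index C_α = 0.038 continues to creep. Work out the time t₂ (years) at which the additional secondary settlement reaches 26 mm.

t₂ ≈ 7.5 years

S_s = C_α·H/(1+e_p)·log₁₀(t₂/t₁) ⇒ log₁₀(t₂/t₁) = S_s·(1+e_p)/(C_α·H).
log₁₀(t₂/t₁) = 0.026 × (1+0.88) / (0.038×2.9) = 0.4436
t₂ = t₁ × 10^0.4436 = 2.7 × 2.777 = 7.498 years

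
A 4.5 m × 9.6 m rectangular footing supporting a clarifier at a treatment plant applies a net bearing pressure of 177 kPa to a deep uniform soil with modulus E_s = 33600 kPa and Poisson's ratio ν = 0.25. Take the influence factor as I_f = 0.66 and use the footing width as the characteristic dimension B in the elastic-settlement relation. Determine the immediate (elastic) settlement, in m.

S_e ≈ 0.0147 m

Immediate (elastic) settlement: S_e = q·B·(1−ν²)/E_s · I_f.
S_e = 177 × 4.5 × (1 − 0.25²) / 33600 × 0.66
    = 177 × 4.5 × 0.9375 / 33600 × 0.66
    = 0.01467 m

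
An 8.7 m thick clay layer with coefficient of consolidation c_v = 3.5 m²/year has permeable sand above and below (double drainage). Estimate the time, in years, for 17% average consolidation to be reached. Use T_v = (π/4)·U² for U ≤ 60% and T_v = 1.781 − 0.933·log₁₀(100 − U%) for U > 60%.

Drainage path length: H_d = H/2 = 4.35 m (double drainage).
U ≤ 60%: T_v = (π/4)·U² = (π/4)×0.17² = 0.022698.
t = T_v·H_d²/c_v = 0.022698×4.35²/3.5 = 0.1227 years.

t ≈ 0.123 years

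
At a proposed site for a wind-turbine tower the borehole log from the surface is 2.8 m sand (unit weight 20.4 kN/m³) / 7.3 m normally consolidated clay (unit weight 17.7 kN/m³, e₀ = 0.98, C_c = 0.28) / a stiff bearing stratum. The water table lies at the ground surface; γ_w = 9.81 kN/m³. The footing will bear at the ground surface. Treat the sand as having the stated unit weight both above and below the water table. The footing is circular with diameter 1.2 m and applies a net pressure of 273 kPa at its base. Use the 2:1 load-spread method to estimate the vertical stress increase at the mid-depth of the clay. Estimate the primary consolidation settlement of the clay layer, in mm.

Mid-depth of clay below the ground surface: z = 2.8 + 7.3/2 = 6.45 m.
Total vertical stress at mid-clay: σ_v = 20.4×2.8 + 17.7×3.65 = 121.72 kPa.
Pore pressure: u = 9.81×(6.45 − 0) = 63.275 kPa.
Initial effective stress: σ'_0 = σ_v − u = 121.72 − 63.275 = 58.445 kPa.
Stress increase at mid-clay by the 2:1 spreading method:
Δσ ≈ qD²/(D+z)² = 273×1.2²/(1.2+6.45)² = 6.7174 kPa
Final effective stress: σ'_f = σ'_0 + Δσ = 58.445 + 6.7174 = 65.162 kPa.
Normally consolidated clay, so the full stress increment lies on the virgin compression line:
S_c = C_c·H/(1+e₀)·log₁₀(σ'_f/σ'_0) = 0.28×7.3/(1+0.98)×log₁₀(65.162/58.445)
    = 1.0323 × 0.047247 = 0.04877 m

S_c ≈ 48.8 mm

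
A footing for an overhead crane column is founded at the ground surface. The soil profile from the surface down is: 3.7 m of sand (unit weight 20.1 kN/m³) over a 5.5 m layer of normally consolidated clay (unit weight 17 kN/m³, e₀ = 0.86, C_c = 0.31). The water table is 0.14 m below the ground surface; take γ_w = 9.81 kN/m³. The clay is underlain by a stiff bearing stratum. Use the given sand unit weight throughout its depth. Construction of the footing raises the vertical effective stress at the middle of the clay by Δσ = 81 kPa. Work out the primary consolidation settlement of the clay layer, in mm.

S_c ≈ 343 mm

Mid-depth of clay below the ground surface: z = 3.7 + 5.5/2 = 6.45 m.
Total vertical stress at mid-clay: σ_v = 20.1×3.7 + 17×2.75 = 121.12 kPa.
Pore pressure: u = 9.81×(6.45 − 0.14) = 61.901 kPa.
Initial effective stress: σ'_0 = σ_v − u = 121.12 − 61.901 = 59.219 kPa.
Final effective stress: σ'_f = σ'_0 + Δσ = 59.219 + 81 = 140.22 kPa.
Normally consolidated clay, so the full stress increment lies on the virgin compression line:
S_c = C_c·H/(1+e₀)·log₁₀(σ'_f/σ'_0) = 0.31×5.5/(1+0.86)×log₁₀(140.22/59.219)
    = 0.91667 × 0.37435 = 0.3432 m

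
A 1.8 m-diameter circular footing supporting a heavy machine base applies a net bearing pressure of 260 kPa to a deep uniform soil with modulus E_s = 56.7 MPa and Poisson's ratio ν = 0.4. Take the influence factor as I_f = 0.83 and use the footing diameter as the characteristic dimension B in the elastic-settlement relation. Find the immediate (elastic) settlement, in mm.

S_e ≈ 5.75 mm

Immediate (elastic) settlement: S_e = q·B·(1−ν²)/E_s · I_f.
E_s = 56.7 MPa = 56700 kPa.
S_e = 260 × 1.8 × (1 − 0.4²) / 56700 × 0.83
    = 260 × 1.8 × 0.84 / 56700 × 0.83
    = 0.005755 m = 5.755 mm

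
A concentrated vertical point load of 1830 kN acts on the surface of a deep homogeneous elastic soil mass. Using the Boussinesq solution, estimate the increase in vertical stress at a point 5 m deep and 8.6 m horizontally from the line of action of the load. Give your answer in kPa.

Δσ_z ≈ 1.12 kPa

Boussinesq vertical stress below a point load on an elastic half-space:
Δσ_z = 3P/(2πz²) · [1 + (r/z)²]^(−5/2)
r/z = 8.6/5 = 1.72; [1+(r/z)²]^(−5/2) = 0.032078.
Δσ_z = 3×1830/(2π×5²) × 0.032078 = 34.95 × 0.032078 = 1.121 kPa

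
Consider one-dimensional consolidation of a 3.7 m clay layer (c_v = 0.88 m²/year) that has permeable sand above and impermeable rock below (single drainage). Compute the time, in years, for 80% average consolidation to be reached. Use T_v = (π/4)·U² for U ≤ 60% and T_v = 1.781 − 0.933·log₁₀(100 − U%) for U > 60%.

Drainage path length: H_d = H = 3.7 m (single drainage).
U > 60%: T_v = 1.781 − 0.933·log₁₀(100 − 80) = 0.56714.
t = T_v·H_d²/c_v = 0.56714×3.7²/0.88 = 8.823 years.

t ≈ 8.82 years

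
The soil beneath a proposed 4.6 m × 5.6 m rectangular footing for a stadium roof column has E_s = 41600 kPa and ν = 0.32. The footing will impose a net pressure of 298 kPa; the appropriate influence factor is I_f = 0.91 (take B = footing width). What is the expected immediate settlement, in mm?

Immediate (elastic) settlement: S_e = q·B·(1−ν²)/E_s · I_f.
S_e = 298 × 4.6 × (1 − 0.32²) / 41600 × 0.91
    = 298 × 4.6 × 0.8976 / 41600 × 0.91
    = 0.02692 m = 26.92 mm

S_e ≈ 26.9 mm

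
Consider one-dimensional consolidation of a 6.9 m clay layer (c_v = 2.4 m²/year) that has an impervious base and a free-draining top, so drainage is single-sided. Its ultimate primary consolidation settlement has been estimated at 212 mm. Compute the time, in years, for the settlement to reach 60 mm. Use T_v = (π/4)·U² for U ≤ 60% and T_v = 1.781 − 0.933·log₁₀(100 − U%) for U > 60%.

t ≈ 1.25 years

Drainage path length: H_d = H = 6.9 m (single drainage).
U = S(t)/S_ult = 60/212 = 0.283.
U ≤ 60%: T_v = (π/4)·U² = (π/4)×0.28302² = 0.06291.
t = T_v·H_d²/c_v = 0.06291×6.9²/2.4 = 1.248 years.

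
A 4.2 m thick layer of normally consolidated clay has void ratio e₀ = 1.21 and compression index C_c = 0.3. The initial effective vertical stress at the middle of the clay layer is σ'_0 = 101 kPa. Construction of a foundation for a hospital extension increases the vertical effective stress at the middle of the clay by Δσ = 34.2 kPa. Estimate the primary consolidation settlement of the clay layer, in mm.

S_c ≈ 72.2 mm

Final effective stress: σ'_f = σ'_0 + Δσ = 101 + 34.2 = 135.2 kPa.
Normally consolidated clay, so the full stress increment lies on the virgin compression line:
S_c = C_c·H/(1+e₀)·log₁₀(σ'_f/σ'_0) = 0.3×4.2/(1+1.21)×log₁₀(135.2/101)
    = 0.57014 × 0.12666 = 0.07221 m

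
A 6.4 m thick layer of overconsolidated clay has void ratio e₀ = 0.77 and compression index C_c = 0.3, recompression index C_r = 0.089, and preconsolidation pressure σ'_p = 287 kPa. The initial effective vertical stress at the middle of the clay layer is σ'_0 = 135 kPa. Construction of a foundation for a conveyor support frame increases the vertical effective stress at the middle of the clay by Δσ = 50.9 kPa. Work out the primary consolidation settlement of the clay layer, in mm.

Final effective stress: σ'_f = 135 + 50.9 = 185.9 kPa.
σ'_f = 185.9 ≤ σ'_p = 287 kPa, so the clay remains overconsolidated and only the recompression index applies:
S_c = C_r·H/(1+e₀)·log₁₀(σ'_f/σ'_0) = 0.089×6.4/1.77×log₁₀(185.9/135)
    = 0.32181 × 0.13895 = 0.04471 m

S_c ≈ 44.7 mm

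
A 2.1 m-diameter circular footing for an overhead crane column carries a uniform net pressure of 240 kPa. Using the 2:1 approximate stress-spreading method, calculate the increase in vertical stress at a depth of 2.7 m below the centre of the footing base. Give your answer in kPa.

Δσ_z ≈ 45.9 kPa

By the 2:1 method the load spreads at 1 horizontal : 2 vertical, so at depth z the loaded area has grown by z in each plan dimension:
Δσ ≈ qD²/(D+z)² = 240×2.1²/(2.1+2.7)² = 45.937 kPa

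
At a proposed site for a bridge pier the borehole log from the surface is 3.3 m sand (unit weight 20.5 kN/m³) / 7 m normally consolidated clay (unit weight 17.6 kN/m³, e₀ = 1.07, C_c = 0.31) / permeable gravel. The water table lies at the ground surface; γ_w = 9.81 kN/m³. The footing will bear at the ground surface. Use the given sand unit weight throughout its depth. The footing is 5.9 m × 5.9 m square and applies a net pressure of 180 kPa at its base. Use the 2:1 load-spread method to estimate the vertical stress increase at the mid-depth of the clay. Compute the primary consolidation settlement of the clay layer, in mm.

Mid-depth of clay below the ground surface: z = 3.3 + 7/2 = 6.8 m.
Total vertical stress at mid-clay: σ_v = 20.5×3.3 + 17.6×3.5 = 129.25 kPa.
Pore pressure: u = 9.81×(6.8 − 0) = 66.708 kPa.
Initial effective stress: σ'_0 = σ_v − u = 129.25 − 66.708 = 62.542 kPa.
Stress increase at mid-clay by the 2:1 spreading method:
Δσ = qBL/((B+z)(L+z)) = 180×5.9×5.9/((5.9+6.8)(5.9+6.8)) = 38.848 kPa
Final effective stress: σ'_f = σ'_0 + Δσ = 62.542 + 38.848 = 101.39 kPa.
Normally consolidated clay, so the full stress increment lies on the virgin compression line:
S_c = C_c·H/(1+e₀)·log₁₀(σ'_f/σ'_0) = 0.31×7/(1+1.07)×log₁₀(101.39/62.542)
    = 1.0483 × 0.20982 = 0.22 m

S_c ≈ 220 mm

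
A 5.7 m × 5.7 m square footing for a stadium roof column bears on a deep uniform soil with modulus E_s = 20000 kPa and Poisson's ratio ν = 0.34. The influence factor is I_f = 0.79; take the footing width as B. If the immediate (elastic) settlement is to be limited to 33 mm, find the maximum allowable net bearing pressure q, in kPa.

S_e = q·B·(1−ν²)/E_s · I_f  ⇒  q = S_e·E_s / (B·(1−ν²)·I_f).
q = 0.033 × 20000 / (5.7 × 0.8844 × 0.79) = 165.7 kPa

q ≈ 166 kPa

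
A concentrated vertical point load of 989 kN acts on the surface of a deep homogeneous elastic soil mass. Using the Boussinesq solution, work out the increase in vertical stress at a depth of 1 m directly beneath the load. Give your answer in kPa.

Boussinesq vertical stress below a point load on an elastic half-space:
Δσ_z = 3P/(2πz²) · [1 + (r/z)²]^(−5/2)
r/z = 0/1 = 0; [1+(r/z)²]^(−5/2) = 1.
Δσ_z = 3×989/(2π×1²) × 1 = 472.21 × 1 = 472.2 kPa

Δσ_z ≈ 472 kPa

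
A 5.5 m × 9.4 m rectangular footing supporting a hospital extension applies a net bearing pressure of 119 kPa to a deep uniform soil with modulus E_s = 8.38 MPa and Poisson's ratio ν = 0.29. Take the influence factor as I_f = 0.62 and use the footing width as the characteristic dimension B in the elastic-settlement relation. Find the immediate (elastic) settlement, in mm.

S_e ≈ 44.4 mm

Immediate (elastic) settlement: S_e = q·B·(1−ν²)/E_s · I_f.
E_s = 8.38 MPa = 8380 kPa.
S_e = 119 × 5.5 × (1 − 0.29²) / 8380 × 0.62
    = 119 × 5.5 × 0.9159 / 8380 × 0.62
    = 0.04435 m = 44.35 mm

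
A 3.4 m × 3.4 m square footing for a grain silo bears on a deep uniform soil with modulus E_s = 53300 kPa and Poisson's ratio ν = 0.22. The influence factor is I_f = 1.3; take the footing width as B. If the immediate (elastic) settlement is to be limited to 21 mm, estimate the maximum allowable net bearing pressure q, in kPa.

S_e = q·B·(1−ν²)/E_s · I_f  ⇒  q = S_e·E_s / (B·(1−ν²)·I_f).
q = 0.021 × 53300 / (3.4 × 0.9516 × 1.3) = 266.1 kPa

q ≈ 266 kPa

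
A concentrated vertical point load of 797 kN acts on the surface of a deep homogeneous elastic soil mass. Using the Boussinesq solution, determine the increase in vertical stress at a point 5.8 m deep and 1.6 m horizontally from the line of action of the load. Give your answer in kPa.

Boussinesq vertical stress below a point load on an elastic half-space:
Δσ_z = 3P/(2πz²) · [1 + (r/z)²]^(−5/2)
r/z = 1.6/5.8 = 0.27586; [1+(r/z)²]^(−5/2) = 0.83247.
Δσ_z = 3×797/(2π×5.8²) × 0.83247 = 11.312 × 0.83247 = 9.417 kPa

Δσ_z ≈ 9.42 kPa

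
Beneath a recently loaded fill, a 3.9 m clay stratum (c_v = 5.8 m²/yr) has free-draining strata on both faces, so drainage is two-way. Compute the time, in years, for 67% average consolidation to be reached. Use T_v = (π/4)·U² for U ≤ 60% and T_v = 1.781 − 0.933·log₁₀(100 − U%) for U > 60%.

t ≈ 0.239 years

Drainage path length: H_d = H/2 = 1.95 m (double drainage).
U > 60%: T_v = 1.781 − 0.933·log₁₀(100 − 67) = 0.36423.
t = T_v·H_d²/c_v = 0.36423×1.95²/5.8 = 0.2388 years.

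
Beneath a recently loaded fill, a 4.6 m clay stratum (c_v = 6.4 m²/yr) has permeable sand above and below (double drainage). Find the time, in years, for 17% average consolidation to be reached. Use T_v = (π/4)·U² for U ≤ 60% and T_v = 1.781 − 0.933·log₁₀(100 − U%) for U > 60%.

t ≈ 0.0188 years

Drainage path length: H_d = H/2 = 2.3 m (double drainage).
U ≤ 60%: T_v = (π/4)·U² = (π/4)×0.17² = 0.022698.
t = T_v·H_d²/c_v = 0.022698×2.3²/6.4 = 0.01876 years.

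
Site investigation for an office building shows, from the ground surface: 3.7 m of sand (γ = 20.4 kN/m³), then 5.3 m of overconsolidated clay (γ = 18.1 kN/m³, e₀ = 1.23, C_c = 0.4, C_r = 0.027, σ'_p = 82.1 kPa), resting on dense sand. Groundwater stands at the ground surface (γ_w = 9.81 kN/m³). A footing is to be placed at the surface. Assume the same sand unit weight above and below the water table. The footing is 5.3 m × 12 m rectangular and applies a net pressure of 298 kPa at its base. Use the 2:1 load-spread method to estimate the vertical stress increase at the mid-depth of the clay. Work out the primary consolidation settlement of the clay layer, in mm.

S_c ≈ 257 mm

Mid-depth of clay below the ground surface: z = 3.7 + 5.3/2 = 6.35 m.
Total vertical stress at mid-clay: σ_v = 20.4×3.7 + 18.1×2.65 = 123.45 kPa.
Pore pressure: u = 9.81×(6.35 − 0) = 62.294 kPa.
Initial effective stress: σ'_0 = σ_v − u = 123.45 − 62.294 = 61.156 kPa.
Stress increase at mid-clay by the 2:1 spreading method:
Δσ = qBL/((B+z)(L+z)) = 298×5.3×12/((5.3+6.35)(12+6.35)) = 88.657 kPa
Final effective stress: σ'_f = 61.156 + 88.657 = 149.81 kPa.
σ'_f = 149.81 > σ'_p = 82.1 kPa, so the stress path crosses the preconsolidation pressure — recompression up to σ'_p, then virgin compression beyond:
S_c = H/(1+e₀)·[C_r·log₁₀(σ'_p/σ'_0) + C_c·log₁₀(σ'_f/σ'_p)]
    = 5.3/2.23 × [0.027×log₁₀(82.1/61.156) + 0.4×log₁₀(149.81/82.1)]
    = 2.3767 × [0.0034534 + 0.10448] = 0.2565 m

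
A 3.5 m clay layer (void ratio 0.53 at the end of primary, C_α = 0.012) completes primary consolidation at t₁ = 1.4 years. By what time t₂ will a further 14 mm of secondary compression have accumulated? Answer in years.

S_s = C_α·H/(1+e_p)·log₁₀(t₂/t₁) ⇒ log₁₀(t₂/t₁) = S_s·(1+e_p)/(C_α·H).
log₁₀(t₂/t₁) = 0.014 × (1+0.53) / (0.012×3.5) = 0.51
t₂ = t₁ × 10^0.51 = 1.4 × 3.236 = 4.53 years

t₂ ≈ 4.53 years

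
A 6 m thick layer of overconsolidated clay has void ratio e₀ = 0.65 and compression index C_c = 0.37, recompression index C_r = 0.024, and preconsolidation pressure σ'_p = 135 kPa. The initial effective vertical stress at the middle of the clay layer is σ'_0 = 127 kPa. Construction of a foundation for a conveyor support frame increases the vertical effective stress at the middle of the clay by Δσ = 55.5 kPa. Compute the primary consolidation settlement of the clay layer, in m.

Final effective stress: σ'_f = 127 + 55.5 = 182.5 kPa.
σ'_f = 182.5 > σ'_p = 135 kPa, so the stress path crosses the preconsolidation pressure — recompression up to σ'_p, then virgin compression beyond:
S_c = H/(1+e₀)·[C_r·log₁₀(σ'_p/σ'_0) + C_c·log₁₀(σ'_f/σ'_p)]
    = 6/1.65 × [0.024×log₁₀(135/127) + 0.37×log₁₀(182.5/135)]
    = 3.6364 × [0.00063672 + 0.048444] = 0.1785 m

S_c ≈ 0.178 m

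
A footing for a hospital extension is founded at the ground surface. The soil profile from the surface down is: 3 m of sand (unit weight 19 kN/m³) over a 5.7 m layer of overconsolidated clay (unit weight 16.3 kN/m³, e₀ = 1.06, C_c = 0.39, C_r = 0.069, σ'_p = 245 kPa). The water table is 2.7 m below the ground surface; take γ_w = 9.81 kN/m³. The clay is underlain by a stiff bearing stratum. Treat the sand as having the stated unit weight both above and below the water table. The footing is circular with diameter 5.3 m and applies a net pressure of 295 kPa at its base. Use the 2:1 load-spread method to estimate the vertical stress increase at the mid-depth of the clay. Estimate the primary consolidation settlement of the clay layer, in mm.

Mid-depth of clay below the ground surface: z = 3 + 5.7/2 = 5.85 m.
Total vertical stress at mid-clay: σ_v = 19×3 + 16.3×2.85 = 103.46 kPa.
Pore pressure: u = 9.81×(5.85 − 2.7) = 30.902 kPa.
Initial effective stress: σ'_0 = σ_v − u = 103.46 − 30.902 = 72.558 kPa.
Stress increase at mid-clay by the 2:1 spreading method:
Δσ ≈ qD²/(D+z)² = 295×5.3²/(5.3+5.85)² = 66.654 kPa
Final effective stress: σ'_f = 72.558 + 66.654 = 139.21 kPa.
σ'_f = 139.21 ≤ σ'_p = 245 kPa, so the clay remains overconsolidated and only the recompression index applies:
S_c = C_r·H/(1+e₀)·log₁₀(σ'_f/σ'_0) = 0.069×5.7/2.06×log₁₀(139.21/72.558)
    = 0.19092 × 0.28299 = 0.05403 m

S_c ≈ 54 mm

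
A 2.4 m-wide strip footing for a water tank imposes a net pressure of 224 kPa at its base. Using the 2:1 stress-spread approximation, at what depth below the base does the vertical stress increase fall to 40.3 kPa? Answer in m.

2:1 spreading — at depth z the loaded area has grown by z in each plan dimension:
qB/(B+z) = Δσ_z ⇒ z = qB/Δσ_z − B = 224×2.4/40.3 − 2.4 = 10.94 m

z ≈ 10.9 m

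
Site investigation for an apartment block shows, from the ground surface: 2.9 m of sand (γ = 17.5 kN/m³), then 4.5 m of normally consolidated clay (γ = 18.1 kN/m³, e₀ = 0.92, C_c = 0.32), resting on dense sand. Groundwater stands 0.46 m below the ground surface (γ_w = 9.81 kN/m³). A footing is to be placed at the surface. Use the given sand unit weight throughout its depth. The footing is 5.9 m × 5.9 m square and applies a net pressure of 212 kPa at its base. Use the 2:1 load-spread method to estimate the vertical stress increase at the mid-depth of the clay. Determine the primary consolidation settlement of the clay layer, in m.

Mid-depth of clay below the ground surface: z = 2.9 + 4.5/2 = 5.15 m.
Total vertical stress at mid-clay: σ_v = 17.5×2.9 + 18.1×2.25 = 91.475 kPa.
Pore pressure: u = 9.81×(5.15 − 0.46) = 46.009 kPa.
Initial effective stress: σ'_0 = σ_v − u = 91.475 − 46.009 = 45.466 kPa.
Stress increase at mid-clay by the 2:1 spreading method:
Δσ = qBL/((B+z)(L+z)) = 212×5.9×5.9/((5.9+5.15)(5.9+5.15)) = 60.439 kPa
Final effective stress: σ'_f = σ'_0 + Δσ = 45.466 + 60.439 = 105.91 kPa.
Normally consolidated clay, so the full stress increment lies on the virgin compression line:
S_c = C_c·H/(1+e₀)·log₁₀(σ'_f/σ'_0) = 0.32×4.5/(1+0.92)×log₁₀(105.91/45.466)
    = 0.75 × 0.36725 = 0.2754 m

S_c ≈ 0.275 m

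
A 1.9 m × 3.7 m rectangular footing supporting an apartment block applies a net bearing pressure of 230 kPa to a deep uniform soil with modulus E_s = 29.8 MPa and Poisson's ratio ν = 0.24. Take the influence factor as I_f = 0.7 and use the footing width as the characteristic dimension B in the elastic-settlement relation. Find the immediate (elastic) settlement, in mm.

Immediate (elastic) settlement: S_e = q·B·(1−ν²)/E_s · I_f.
E_s = 29.8 MPa = 29800 kPa.
S_e = 230 × 1.9 × (1 − 0.24²) / 29800 × 0.7
    = 230 × 1.9 × 0.9424 / 29800 × 0.7
    = 0.009674 m = 9.674 mm

S_e ≈ 9.67 mm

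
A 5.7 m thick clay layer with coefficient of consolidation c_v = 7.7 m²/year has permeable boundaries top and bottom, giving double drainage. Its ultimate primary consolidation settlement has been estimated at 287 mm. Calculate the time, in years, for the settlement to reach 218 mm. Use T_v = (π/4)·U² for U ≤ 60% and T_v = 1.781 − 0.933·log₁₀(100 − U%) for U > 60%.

Drainage path length: H_d = H/2 = 2.85 m (double drainage).
U = S(t)/S_ult = 218/287 = 0.7596.
U > 60%: T_v = 1.781 − 0.933·log₁₀(100 − 75.958) = 0.49256.
t = T_v·H_d²/c_v = 0.49256×2.85²/7.7 = 0.5196 years.

t ≈ 0.52 years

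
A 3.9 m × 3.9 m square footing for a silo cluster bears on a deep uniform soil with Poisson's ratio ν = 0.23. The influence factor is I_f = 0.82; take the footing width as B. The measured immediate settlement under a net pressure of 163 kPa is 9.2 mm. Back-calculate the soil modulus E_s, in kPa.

S_e = q·B·(1−ν²)/E_s · I_f  ⇒  E_s = q·B·(1−ν²)·I_f / S_e.
E_s = 163 × 3.9 × 0.9471 × 0.82 / 0.0092 = 53660 kPa

E_s ≈ 53700 kPa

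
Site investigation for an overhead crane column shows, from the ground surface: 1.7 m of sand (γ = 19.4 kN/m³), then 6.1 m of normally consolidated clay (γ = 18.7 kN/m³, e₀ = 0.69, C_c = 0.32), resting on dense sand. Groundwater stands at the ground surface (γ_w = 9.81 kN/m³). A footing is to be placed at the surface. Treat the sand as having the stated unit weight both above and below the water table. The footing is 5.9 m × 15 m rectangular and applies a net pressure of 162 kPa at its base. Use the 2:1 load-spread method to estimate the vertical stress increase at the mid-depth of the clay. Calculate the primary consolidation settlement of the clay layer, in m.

S_c ≈ 0.473 m

Mid-depth of clay below the ground surface: z = 1.7 + 6.1/2 = 4.75 m.
Total vertical stress at mid-clay: σ_v = 19.4×1.7 + 18.7×3.05 = 90.015 kPa.
Pore pressure: u = 9.81×(4.75 − 0) = 46.598 kPa.
Initial effective stress: σ'_0 = σ_v − u = 90.015 − 46.598 = 43.417 kPa.
Stress increase at mid-clay by the 2:1 spreading method:
Δσ = qBL/((B+z)(L+z)) = 162×5.9×15/((5.9+4.75)(15+4.75)) = 68.162 kPa
Final effective stress: σ'_f = σ'_0 + Δσ = 43.417 + 68.162 = 111.58 kPa.
Normally consolidated clay, so the full stress increment lies on the virgin compression line:
S_c = C_c·H/(1+e₀)·log₁₀(σ'_f/σ'_0) = 0.32×6.1/(1+0.69)×log₁₀(111.58/43.417)
    = 1.155 × 0.40993 = 0.4735 m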